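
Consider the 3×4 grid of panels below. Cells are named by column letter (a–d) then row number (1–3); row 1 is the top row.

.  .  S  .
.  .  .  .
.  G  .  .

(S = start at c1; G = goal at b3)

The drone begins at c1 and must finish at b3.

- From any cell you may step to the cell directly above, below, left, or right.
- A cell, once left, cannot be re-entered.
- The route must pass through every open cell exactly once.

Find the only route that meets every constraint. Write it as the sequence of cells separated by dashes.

c1 - d1 - d2 - d3 - c3 - c2 - b2 - b1 - a1 - a2 - a3 - b3

Need to visit all 12 open cells exactly once, starting at c1 and ending at b3.
Cell a3 has only two open neighbours (a2 and b3), so the path must pass straight through it: one of those is the cell it's entered from and the other is where it exits.
Route from c1: right 1 to d1, down 2 to d3, left 1 to c3, up 1 to c2, left 1 to b2, up 1 to b1, left 1 to a1, down 2 to a3, right 1 to b3 — 11 moves in all.
Check: all 12 open cells covered.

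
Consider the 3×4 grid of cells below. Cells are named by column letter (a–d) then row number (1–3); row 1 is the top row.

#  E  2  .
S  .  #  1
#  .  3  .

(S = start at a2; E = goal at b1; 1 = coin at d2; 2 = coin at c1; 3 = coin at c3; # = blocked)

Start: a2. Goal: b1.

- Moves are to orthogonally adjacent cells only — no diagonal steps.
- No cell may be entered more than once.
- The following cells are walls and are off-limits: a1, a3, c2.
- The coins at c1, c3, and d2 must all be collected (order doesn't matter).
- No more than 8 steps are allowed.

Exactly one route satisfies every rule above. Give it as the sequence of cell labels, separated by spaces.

Any route must reach c1, c3, and d2 and still end at b1 within 8 moves, so the order of the required stops is forced.
Route from a2: right to b2, down to b3, 2× right (reaching d3), 2× up (reaching d1), 2× left (reaching b1) — 8 moves in all.
Check: all required cells visited; 8 ≤ 8 moves.

a2 b2 b3 c3 d3 d2 d1 c1 b1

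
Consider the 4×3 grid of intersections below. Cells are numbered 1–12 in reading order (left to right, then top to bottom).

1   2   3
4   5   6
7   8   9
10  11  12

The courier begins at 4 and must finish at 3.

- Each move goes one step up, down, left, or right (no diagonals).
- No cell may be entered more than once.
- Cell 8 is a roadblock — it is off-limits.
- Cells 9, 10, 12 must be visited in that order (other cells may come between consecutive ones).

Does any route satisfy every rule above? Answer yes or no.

no

Ignoring the required order, 2 revisit-free routes from 4 to 3 pass through all of 9, 10, and 12; the waypoint orders that occur are 10 → 12 → 9 (2) — never 9 → 10 → 12.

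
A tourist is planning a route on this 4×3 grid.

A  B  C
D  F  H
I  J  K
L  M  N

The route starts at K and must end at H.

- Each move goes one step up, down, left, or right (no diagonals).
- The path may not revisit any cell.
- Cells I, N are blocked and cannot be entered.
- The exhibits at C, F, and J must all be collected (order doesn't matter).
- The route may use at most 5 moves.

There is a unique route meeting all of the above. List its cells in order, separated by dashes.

K - J - F - B - C - H

The 5-move cap with required stops at C, F, J leaves no slack for detours.
Route from K: left 1 to J, up 2 to B, right 1 to C, down 1 to H — 5 moves in all.
Check: all required cells visited; 5 ≤ 5 moves.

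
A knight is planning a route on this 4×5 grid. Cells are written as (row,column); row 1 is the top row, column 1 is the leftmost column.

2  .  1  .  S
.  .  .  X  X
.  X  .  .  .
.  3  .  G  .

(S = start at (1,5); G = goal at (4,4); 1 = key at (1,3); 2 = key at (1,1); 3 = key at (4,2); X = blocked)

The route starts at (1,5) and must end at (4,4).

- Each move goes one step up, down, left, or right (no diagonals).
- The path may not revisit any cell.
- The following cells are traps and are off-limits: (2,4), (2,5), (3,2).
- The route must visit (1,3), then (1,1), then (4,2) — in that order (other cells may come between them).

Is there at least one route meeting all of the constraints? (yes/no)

yes

One route that works: (1,5) → (1,4) → (1,3) → (1,2) → (1,1) → (2,1) → (3,1) → (4,1) → (4,2) → (4,3) → (4,4).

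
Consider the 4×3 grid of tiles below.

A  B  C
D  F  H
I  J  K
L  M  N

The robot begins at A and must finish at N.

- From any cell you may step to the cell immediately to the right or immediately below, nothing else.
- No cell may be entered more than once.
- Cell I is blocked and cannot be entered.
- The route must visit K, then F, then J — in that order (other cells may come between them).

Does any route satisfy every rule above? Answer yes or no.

no

F lies above K, so going from K to F would need an upward move — but moves only go right/down, so K cannot be visited before F.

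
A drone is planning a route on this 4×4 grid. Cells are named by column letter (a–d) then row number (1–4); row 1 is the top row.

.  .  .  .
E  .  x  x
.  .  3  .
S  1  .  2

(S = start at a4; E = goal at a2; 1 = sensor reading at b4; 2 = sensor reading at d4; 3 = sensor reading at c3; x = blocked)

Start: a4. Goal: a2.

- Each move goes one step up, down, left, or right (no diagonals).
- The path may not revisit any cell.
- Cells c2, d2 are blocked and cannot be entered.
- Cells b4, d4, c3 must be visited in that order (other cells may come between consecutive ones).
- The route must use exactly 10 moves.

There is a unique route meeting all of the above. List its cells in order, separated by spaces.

The waypoints must appear in the order b4, d4, c3, with no cell reused.
Route from a4: right 3 to d4, up 1 to d3, left 2 to b3, up 2 to b1, left 1 to a1, down 1 to a2 — 10 moves in all.
Check: order respected (1 at step 1, 2 at step 3, 3 at step 5); 10 moves as required.

a4 b4 c4 d4 d3 c3 b3 b2 b1 a1 a2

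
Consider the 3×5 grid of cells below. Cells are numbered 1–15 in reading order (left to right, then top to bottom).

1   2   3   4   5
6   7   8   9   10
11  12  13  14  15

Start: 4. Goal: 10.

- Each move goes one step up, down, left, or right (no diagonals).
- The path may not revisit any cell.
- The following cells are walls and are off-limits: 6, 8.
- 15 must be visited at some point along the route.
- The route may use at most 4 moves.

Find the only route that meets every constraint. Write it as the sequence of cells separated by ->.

The budget equals the shortest possible length, so every move has to be on a shortest route through the required cells.
Route from 4: down 2 to 14, right 1 to 15, up 1 to 10 — 4 moves in all.
Check: all required cells visited; 4 ≤ 4 moves.

4 -> 9 -> 14 -> 15 -> 10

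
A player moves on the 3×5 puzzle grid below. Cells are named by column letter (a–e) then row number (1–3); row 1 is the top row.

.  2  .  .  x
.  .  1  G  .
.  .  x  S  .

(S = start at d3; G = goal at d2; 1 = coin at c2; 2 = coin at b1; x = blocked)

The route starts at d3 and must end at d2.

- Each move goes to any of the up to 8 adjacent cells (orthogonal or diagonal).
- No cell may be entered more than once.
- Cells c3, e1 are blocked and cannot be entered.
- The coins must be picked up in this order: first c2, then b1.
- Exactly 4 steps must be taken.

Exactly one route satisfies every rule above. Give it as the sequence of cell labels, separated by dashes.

d3 - c2 - b1 - c1 - d2

The waypoints must appear in the order c2, b1, with no cell reused.
Route from d3: 2× up-left (reaching b1), right to c1, down-right to d2 — 4 moves in all.
Check: order respected (1 at step 1, 2 at step 2); 4 moves as required.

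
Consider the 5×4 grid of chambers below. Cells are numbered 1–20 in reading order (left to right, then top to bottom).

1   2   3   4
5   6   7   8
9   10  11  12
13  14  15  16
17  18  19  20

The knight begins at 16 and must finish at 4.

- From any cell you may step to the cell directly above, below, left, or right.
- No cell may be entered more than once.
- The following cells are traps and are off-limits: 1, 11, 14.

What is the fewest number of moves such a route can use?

The Manhattan distance from 16 to 4 is |4−1| + |4−4| = 3, so at least 3 moves are needed.
A route of 3 moves achieves this: 16 → 12 → 8 → 4.
Since 3 matches the lower bound, it is optimal.

3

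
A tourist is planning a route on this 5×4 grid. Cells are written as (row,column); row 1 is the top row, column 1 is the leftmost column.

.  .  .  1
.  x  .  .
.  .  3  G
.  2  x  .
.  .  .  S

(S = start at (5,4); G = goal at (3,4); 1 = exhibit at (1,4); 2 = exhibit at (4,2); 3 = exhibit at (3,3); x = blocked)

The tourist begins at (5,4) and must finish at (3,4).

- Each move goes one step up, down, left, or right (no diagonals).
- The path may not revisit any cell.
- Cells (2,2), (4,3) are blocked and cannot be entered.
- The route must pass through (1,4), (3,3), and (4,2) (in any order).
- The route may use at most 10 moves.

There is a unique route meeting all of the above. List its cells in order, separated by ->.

The budget equals the shortest possible length, so every move has to be on a shortest route through the required cells.
Route from (5,4): left 2 to (5,2), up 2 to (3,2), right 1 to (3,3), up 2 to (1,3), right 1 to (1,4), down 2 to (3,4) — 10 moves in all.
Check: all required cells visited; 10 ≤ 10 moves.

(5,4) -> (5,3) -> (5,2) -> (4,2) -> (3,2) -> (3,3) -> (2,3) -> (1,3) -> (1,4) -> (2,4) -> (3,4)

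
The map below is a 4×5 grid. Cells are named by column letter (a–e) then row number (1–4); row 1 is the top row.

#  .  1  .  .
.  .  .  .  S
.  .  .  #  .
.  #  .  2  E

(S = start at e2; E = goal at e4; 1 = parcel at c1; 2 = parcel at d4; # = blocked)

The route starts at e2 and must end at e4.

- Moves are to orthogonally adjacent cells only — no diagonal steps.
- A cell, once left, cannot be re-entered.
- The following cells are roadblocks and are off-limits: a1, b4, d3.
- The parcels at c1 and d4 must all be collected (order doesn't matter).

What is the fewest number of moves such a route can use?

Any route passes through c1 and d4 in some order between e2 and e4. Summing Manhattan distances along each leg and taking the cheapest ordering (e2 → c1 → d4 → e4) gives a lower bound of 3 + 4 + 1 = 8 moves.
A route of 8 moves achieves this: e2 → e1 → d1 → c1 → c2 → c3 → c4 → d4 → e4.
Since 8 matches the lower bound, it is optimal.

8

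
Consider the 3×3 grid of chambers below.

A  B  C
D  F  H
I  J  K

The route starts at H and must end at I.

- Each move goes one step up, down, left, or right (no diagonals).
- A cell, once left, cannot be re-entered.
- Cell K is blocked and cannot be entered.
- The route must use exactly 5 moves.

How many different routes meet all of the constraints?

Need simple routes of exactly 5 moves from H to I (Manhattan distance 3, so 1 moves are spent on a detour and 1 undoing it).
Enumerating: H C B F J I | H C B F D I | H C B A D I | H F B A D I.
That gives 4 routes.

4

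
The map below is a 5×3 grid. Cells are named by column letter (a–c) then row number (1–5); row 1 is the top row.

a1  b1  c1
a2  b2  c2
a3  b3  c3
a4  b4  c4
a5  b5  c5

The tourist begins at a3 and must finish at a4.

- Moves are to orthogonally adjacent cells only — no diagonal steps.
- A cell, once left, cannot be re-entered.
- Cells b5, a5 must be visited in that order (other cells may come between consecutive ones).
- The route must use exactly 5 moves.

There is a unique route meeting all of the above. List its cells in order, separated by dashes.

a3 - b3 - b4 - b5 - a5 - a4

The waypoints must appear in the order b5, a5, with no cell reused.
Route from a3: right 1 to b3, down 2 to b5, left 1 to a5, up 1 to a4 — 5 moves in all.
Check: order respected (b5 at step 3, a5 at step 4); 5 moves as required.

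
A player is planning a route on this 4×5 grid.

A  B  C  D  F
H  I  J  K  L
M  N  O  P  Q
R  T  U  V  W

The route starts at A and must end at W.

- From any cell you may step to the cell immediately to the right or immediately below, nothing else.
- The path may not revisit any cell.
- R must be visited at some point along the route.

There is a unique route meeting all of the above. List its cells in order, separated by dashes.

Moves only go right or down, so the column and row indices never decrease.
Route from A: down 3 to R, right 4 to W — 7 moves in all.
Check: all required cells visited.

A - H - M - R - T - U - V - W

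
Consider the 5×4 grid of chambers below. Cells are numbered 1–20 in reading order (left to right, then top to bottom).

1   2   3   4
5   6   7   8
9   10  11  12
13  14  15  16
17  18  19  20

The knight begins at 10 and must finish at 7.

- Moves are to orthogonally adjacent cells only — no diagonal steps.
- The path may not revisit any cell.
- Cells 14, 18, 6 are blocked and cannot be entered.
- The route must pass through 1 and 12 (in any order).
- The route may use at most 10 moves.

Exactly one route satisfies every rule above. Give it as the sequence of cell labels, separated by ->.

Any route must reach 1 and 12 and still end at 7 within 10 moves, so the order of the required stops is forced.
Route from 10: left to 9, 2× up (reaching 1), 3× right (reaching 4), 2× down (reaching 12), left to 11, up to 7 — 10 moves in all.
Check: all required cells visited; 10 ≤ 10 moves.

10 -> 9 -> 5 -> 1 -> 2 -> 3 -> 4 -> 8 -> 12 -> 11 -> 7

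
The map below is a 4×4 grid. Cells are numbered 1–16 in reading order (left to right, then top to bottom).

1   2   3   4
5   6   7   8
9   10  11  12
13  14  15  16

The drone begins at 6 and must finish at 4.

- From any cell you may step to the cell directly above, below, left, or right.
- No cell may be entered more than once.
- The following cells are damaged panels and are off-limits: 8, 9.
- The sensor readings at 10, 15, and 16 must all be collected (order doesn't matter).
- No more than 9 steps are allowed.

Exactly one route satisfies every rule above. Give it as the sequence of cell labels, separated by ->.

6 -> 10 -> 14 -> 15 -> 16 -> 12 -> 11 -> 7 -> 3 -> 4

The budget equals the shortest possible length, so every move has to be on a shortest route through the required cells.
Route from 6: down 2 to 14, right 2 to 16, up 1 to 12, left 1 to 11, up 2 to 3, right 1 to 4 — 9 moves in all.
Check: all required cells visited; 9 ≤ 9 moves.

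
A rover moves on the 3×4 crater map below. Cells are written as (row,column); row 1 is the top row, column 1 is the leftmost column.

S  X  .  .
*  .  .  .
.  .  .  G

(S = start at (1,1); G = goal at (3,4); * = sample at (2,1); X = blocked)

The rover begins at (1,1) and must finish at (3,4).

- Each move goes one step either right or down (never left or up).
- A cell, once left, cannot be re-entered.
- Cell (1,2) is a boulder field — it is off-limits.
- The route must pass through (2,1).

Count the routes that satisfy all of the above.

4

A right/down-only route from (1,1) to (3,4) makes exactly 2 down-moves and 3 right-moves in some order.
With no other constraints that would be C(5,2) = 10 routes.
Split at (2,1) and multiply the segment counts (each segment already excludes blocked cells): (1,1)→(2,1): 1; (2,1)→(3,4): 4; product = 4.
That gives 4 routes.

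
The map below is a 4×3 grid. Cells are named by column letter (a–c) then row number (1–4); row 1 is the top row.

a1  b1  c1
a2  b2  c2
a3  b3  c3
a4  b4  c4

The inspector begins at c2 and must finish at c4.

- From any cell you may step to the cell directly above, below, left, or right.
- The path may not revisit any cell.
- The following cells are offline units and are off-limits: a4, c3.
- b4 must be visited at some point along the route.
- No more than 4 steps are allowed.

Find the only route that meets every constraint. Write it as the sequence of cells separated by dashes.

The budget equals the shortest possible length, so every move has to be on a shortest route through the required cells.
Route from c2: left to b2, 2× down (reaching b4), right to c4 — 4 moves in all.
Check: all required cells visited; 4 ≤ 4 moves.

c2 - b2 - b3 - b4 - c4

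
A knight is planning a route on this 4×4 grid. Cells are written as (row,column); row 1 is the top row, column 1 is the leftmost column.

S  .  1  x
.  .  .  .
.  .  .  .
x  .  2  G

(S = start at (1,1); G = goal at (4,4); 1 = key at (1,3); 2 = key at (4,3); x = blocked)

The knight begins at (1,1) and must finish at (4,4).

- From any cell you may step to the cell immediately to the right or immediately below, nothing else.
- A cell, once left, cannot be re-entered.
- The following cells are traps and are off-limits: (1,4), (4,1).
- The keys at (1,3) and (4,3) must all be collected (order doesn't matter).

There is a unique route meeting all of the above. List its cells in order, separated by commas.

(1,1), (1,2), (1,3), (2,3), (3,3), (4,3), (4,4)

Moves only go right or down, so the column and row indices never decrease.
Route from (1,1): right 2 to (1,3), down 3 to (4,3), right 1 to (4,4) — 6 moves in all.
Check: all required cells visited.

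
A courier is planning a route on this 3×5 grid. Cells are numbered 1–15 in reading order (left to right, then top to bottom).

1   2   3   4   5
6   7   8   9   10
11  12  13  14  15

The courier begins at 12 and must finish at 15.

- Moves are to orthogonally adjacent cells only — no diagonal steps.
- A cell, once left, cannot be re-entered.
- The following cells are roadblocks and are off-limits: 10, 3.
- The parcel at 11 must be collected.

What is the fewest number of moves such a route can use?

7

Any route passes through 11 somewhere between 12 and 15. Summing Manhattan distances along the two legs (12 → 11 → 15) gives a lower bound of 1 + 4 = 5 moves.
The shortest route satisfying every rule uses 7 moves: 12 → 11 → 6 → 7 → 8 → 13 → 14 → 15.
The bound of 5 isn't tight here; checking systematically, no route of length 5 through 6 satisfies every constraint, so 7 is the minimum.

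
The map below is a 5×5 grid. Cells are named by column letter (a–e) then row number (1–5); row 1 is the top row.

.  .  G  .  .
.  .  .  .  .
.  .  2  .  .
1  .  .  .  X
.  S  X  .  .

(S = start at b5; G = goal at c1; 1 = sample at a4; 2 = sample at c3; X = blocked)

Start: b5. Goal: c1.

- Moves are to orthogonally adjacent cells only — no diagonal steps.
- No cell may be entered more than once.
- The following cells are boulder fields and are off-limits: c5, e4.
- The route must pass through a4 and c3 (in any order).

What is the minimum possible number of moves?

7

Any route passes through a4 and c3 in some order between b5 and c1. Summing Manhattan distances along each leg and taking the cheapest ordering (b5 → a4 → c3 → c1) gives a lower bound of 2 + 3 + 2 = 7 moves.
A route of 7 moves achieves this: b5 → b4 → a4 → a3 → b3 → c3 → c2 → c1.
Since 7 matches the lower bound, it is optimal.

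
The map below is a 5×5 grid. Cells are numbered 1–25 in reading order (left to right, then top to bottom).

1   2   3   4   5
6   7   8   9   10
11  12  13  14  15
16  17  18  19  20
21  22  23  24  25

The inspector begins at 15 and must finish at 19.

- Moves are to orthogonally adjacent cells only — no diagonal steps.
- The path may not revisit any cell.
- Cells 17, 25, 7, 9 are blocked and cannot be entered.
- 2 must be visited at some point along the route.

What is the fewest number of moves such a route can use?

Any route passes through 2 somewhere between 15 and 19. Summing Manhattan distances along the two legs (15 → 2 → 19) gives a lower bound of 5 + 5 = 10 moves.
The shortest route satisfying every rule uses 12 moves: 15 → 10 → 5 → 4 → 3 → 2 → 1 → 6 → 11 → 12 → 13 → 18 → 19.
The bound of 10 isn't tight here; checking systematically, no route of length 10 through 11 satisfies every constraint, so 12 is the minimum.

12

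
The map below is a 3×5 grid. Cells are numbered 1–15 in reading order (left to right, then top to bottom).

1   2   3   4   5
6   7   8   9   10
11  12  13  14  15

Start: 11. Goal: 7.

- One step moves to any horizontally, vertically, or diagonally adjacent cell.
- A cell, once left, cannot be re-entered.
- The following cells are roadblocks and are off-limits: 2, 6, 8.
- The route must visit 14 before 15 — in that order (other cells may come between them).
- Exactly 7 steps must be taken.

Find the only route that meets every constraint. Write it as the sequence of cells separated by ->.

11 -> 12 -> 13 -> 14 -> 15 -> 9 -> 3 -> 7

The waypoints must appear in the order 14, 15, with no cell reused.
Route from 11: 4× right (reaching 15), 2× up-left (reaching 3), down-left to 7 — 7 moves in all.
Check: order respected (14 at step 3, 15 at step 4); 7 moves as required.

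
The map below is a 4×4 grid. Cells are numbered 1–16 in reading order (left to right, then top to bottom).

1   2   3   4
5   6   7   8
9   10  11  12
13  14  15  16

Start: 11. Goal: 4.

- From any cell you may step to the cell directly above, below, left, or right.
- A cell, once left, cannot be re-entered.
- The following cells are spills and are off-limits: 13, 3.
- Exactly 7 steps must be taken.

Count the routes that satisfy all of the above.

3

Need simple routes of exactly 7 moves from 11 to 4 (Manhattan distance 3, so 2 moves are spent on a detour and 2 undoing it).
Enumerating: 11 15 14 10 6 7 8 4 | 11 10 14 15 16 12 8 4 | 11 10 9 5 6 7 8 4.
That gives 3 routes.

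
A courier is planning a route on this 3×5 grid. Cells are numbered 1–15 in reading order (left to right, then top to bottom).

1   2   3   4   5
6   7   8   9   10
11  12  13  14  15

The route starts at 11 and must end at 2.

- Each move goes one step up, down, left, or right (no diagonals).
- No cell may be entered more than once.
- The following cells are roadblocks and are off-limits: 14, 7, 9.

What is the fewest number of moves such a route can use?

3

The Manhattan distance from 11 to 2 is |3−1| + |1−2| = 3, so at least 3 moves are needed.
A route of 3 moves achieves this: 11 → 6 → 1 → 2.
Since 3 matches the lower bound, it is optimal.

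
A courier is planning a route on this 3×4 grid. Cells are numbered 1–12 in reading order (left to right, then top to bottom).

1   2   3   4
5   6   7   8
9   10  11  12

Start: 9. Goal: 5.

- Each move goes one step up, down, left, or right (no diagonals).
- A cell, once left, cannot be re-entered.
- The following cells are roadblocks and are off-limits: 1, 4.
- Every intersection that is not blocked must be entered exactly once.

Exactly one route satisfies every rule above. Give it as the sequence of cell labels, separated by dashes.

9 - 10 - 11 - 12 - 8 - 7 - 3 - 2 - 6 - 5

Need to visit all 10 open cells exactly once, starting at 9 and ending at 5.
Cell 2 has only two open neighbours (6 and 3), so the path must pass straight through it: one of those is the cell it's entered from and the other is where it exits.
Route from 9: 3× right (reaching 12), up to 8, left to 7, up to 3, left to 2, down to 6, left to 5 — 9 moves in all.
Check: all 10 open cells covered.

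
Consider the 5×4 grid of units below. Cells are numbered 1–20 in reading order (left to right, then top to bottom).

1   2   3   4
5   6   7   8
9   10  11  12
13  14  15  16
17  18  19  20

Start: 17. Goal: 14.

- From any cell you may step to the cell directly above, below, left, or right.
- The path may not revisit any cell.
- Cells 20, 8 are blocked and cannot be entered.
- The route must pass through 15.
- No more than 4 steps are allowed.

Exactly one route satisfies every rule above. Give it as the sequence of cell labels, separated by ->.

17 -> 18 -> 19 -> 15 -> 14

The 4-move cap with required stops at 15 leaves no slack for detours.
Route from 17: right 2 to 19, up 1 to 15, left 1 to 14 — 4 moves in all.
Check: all required cells visited; 4 ≤ 4 moves.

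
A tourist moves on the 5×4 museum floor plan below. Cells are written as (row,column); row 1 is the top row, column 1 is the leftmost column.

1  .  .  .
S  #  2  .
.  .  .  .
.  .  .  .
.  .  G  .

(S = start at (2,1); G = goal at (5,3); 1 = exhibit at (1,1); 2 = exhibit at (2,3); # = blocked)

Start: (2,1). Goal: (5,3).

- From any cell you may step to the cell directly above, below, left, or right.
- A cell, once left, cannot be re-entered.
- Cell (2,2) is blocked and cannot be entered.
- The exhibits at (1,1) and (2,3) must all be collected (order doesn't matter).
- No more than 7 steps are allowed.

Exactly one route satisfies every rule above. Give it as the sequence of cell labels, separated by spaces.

The 7-move cap with required stops at (1,1), (2,3) leaves no slack for detours.
Route from (2,1): up 1 to (1,1), right 2 to (1,3), down 4 to (5,3) — 7 moves in all.
Check: all required cells visited; 7 ≤ 7 moves.

(2,1) (1,1) (1,2) (1,3) (2,3) (3,3) (4,3) (5,3)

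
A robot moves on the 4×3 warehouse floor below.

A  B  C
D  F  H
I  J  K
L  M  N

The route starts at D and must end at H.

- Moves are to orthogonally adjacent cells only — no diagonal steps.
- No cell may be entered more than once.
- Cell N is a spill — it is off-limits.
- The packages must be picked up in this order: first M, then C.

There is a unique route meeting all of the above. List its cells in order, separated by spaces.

D I L M J F B C H

The waypoints must appear in the order M, C, with no cell reused.
Route from D: 2× down (reaching L), right to M, 3× up (reaching B), right to C, down to H — 8 moves in all.
Check: order respected (M at step 3, C at step 7).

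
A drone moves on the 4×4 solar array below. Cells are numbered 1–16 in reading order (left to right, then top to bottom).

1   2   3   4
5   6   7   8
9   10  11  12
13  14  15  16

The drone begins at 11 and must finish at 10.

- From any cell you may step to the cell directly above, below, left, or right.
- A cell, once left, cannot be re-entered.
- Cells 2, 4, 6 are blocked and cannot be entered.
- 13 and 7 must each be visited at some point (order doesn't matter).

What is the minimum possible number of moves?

Any route passes through 13 and 7 in some order between 11 and 10. Summing Manhattan distances along each leg and taking the cheapest ordering (11 → 7 → 13 → 10) gives a lower bound of 1 + 4 + 2 = 7 moves.
The shortest route satisfying every rule uses 9 moves: 11 → 7 → 8 → 12 → 16 → 15 → 14 → 13 → 9 → 10.
The bound of 7 isn't tight here; checking systematically, no route of length 7 through 8 satisfies every constraint, so 9 is the minimum.

9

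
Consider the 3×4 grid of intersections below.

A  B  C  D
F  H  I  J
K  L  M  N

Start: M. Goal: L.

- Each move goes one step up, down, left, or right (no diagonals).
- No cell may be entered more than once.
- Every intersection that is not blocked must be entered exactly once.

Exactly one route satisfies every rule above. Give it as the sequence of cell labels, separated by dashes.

Need to visit all 12 open cells exactly once, starting at M and ending at L.
Cell A has only two open neighbours (F and B), so the path must pass straight through it: one of those is the cell it's entered from and the other is where it exits.
Route from M: right 1 to N, up 2 to D, left 1 to C, down 1 to I, left 1 to H, up 1 to B, left 1 to A, down 2 to K, right 1 to L — 11 moves in all.
Check: all 12 open cells covered.

M - N - J - D - C - I - H - B - A - F - K - L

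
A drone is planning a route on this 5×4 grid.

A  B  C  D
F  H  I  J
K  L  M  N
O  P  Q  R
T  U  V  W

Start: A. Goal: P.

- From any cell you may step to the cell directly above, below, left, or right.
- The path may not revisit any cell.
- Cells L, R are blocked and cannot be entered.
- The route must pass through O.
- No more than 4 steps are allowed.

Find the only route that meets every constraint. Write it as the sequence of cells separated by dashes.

A - F - K - O - P

Any route must reach O and still end at P within 4 moves, so the order of the required stops is forced.
Route from A: down 3 to O, right 1 to P — 4 moves in all.
Check: all required cells visited; 4 ≤ 4 moves.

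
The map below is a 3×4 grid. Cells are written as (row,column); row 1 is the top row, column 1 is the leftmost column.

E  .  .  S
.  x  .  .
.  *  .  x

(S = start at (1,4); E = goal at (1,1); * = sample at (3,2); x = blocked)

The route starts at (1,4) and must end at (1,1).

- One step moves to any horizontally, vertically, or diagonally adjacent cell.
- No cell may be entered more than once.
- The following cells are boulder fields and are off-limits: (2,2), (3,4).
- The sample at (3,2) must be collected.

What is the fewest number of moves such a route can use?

4

Any route passes through (3,2) somewhere between (1,4) and (1,1). Summing Chebyshev distances along the two legs ((1,4) → (3,2) → (1,1)) gives a lower bound of 2 + 2 = 4 moves.
A route of 4 moves achieves this: (1,4) → (2,3) → (3,2) → (2,1) → (1,1).
Since 4 matches the lower bound, it is optimal.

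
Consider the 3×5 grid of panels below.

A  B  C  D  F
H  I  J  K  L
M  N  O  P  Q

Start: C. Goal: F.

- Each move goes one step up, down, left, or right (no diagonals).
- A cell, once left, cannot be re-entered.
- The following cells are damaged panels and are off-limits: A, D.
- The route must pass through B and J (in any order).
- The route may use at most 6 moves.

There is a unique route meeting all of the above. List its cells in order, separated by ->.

The 6-move cap with required stops at B, J leaves no slack for detours.
Route from C: left to B, down to I, 3× right (reaching L), up to F — 6 moves in all.
Check: all required cells visited; 6 ≤ 6 moves.

C -> B -> I -> J -> K -> L -> F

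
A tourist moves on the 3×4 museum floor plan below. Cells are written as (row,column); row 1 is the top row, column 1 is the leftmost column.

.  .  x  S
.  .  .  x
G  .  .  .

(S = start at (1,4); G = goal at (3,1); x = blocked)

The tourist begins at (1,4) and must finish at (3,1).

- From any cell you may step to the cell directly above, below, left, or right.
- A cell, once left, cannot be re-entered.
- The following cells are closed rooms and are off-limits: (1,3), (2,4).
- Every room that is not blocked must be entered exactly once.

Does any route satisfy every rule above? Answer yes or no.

Cell (3,4) has only one open neighbour but is neither the start nor the goal, so a Hamiltonian route would have to both enter and leave it through the same neighbour — impossible without revisiting.

no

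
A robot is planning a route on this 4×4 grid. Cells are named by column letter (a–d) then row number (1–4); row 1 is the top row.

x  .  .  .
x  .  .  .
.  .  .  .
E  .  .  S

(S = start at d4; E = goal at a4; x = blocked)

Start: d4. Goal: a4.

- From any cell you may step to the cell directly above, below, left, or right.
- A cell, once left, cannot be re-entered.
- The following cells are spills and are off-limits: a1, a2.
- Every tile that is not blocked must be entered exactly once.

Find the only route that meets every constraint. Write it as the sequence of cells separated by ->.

d4 -> d3 -> d2 -> d1 -> c1 -> b1 -> b2 -> c2 -> c3 -> c4 -> b4 -> b3 -> a3 -> a4

Need to visit all 14 open cells exactly once, starting at d4 and ending at a4.
Cell a3 has only two open neighbours (a4 and b3), so the path must pass straight through it: one of those is the cell it's entered from and the other is where it exits.
Route from d4: 3× up (reaching d1), 2× left (reaching b1), down to b2, right to c2, 2× down (reaching c4), left to b4, up to b3, left to a3, down to a4 — 13 moves in all.
Check: all 14 open cells covered.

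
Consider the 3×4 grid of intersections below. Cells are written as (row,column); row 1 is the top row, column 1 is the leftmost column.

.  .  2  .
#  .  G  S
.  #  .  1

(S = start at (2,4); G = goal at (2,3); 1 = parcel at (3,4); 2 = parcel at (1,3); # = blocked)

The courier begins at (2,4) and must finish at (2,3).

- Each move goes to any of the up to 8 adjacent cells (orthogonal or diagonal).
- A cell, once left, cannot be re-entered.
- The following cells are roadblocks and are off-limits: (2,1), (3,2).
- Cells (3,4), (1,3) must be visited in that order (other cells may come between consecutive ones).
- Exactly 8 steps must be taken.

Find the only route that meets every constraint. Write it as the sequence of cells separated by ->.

The waypoints must appear in the order (3,4), (1,3), with no cell reused.
Route from (2,4): down to (3,4), left to (3,3), 2× up-left (reaching (1,1)), 3× right (reaching (1,4)), down-left to (2,3) — 8 moves in all.
Check: order respected (1 at step 1, 2 at step 6); 8 moves as required.

(2,4) -> (3,4) -> (3,3) -> (2,2) -> (1,1) -> (1,2) -> (1,3) -> (1,4) -> (2,3)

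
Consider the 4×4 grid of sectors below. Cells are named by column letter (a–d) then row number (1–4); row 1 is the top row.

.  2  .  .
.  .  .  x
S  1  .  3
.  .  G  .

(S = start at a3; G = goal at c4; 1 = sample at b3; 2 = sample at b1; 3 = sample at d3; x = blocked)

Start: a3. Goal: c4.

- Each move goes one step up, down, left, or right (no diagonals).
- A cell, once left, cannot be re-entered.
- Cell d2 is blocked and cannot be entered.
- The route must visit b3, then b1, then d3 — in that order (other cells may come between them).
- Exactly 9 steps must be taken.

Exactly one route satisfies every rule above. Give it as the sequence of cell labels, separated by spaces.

a3 b3 b2 b1 c1 c2 c3 d3 d4 c4

The waypoints must appear in the order b3, b1, d3, with no cell reused.
Route from a3: right 1 to b3, up 2 to b1, right 1 to c1, down 2 to c3, right 1 to d3, down 1 to d4, left 1 to c4 — 9 moves in all.
Check: order respected (1 at step 1, 2 at step 3, 3 at step 7); 9 moves as required.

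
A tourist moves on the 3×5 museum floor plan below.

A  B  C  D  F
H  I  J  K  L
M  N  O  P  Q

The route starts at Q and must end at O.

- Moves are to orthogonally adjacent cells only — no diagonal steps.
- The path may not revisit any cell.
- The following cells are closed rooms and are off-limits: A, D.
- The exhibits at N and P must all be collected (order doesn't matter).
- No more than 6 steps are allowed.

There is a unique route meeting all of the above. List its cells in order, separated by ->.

The 6-move cap with required stops at N, P leaves no slack for detours.
Route from Q: left to P, up to K, 2× left (reaching I), down to N, right to O — 6 moves in all.
Check: all required cells visited; 6 ≤ 6 moves.

Q -> P -> K -> J -> I -> N -> O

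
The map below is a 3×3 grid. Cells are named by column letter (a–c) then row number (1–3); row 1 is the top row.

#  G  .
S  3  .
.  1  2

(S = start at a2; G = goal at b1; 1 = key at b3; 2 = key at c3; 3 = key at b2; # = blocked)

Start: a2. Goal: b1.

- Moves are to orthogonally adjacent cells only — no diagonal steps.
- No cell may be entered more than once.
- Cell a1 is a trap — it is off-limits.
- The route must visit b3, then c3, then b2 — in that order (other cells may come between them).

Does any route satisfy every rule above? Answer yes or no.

One route that works: a2 → a3 → b3 → c3 → c2 → b2 → b1.

yes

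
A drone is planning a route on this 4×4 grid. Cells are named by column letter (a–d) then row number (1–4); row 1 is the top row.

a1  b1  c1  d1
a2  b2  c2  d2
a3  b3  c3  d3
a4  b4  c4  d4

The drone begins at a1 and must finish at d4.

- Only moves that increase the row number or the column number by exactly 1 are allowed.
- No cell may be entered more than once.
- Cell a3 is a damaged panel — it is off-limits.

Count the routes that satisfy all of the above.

A right/down-only route from a1 to d4 makes exactly 3 down-moves and 3 right-moves in some order.
With no other constraints that would be C(6,3) = 20 routes.
Subtract routes through each blocked cell (inclusion–exclusion for overlaps): − through a3: 4 → 16.
That gives 16 routes.

16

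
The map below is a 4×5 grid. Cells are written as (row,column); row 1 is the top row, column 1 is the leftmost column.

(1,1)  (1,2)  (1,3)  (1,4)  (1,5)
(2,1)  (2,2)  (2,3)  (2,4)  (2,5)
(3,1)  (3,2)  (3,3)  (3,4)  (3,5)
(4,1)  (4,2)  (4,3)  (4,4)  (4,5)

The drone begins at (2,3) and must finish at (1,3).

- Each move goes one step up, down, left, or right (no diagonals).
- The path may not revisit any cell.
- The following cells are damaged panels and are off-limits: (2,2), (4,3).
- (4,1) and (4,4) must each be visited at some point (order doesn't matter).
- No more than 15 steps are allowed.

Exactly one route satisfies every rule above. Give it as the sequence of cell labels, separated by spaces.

The 15-move cap with required stops at (4,1), (4,4) leaves no slack for detours.
Route from (2,3): right 2 to (2,5), down 2 to (4,5), left 1 to (4,4), up 1 to (3,4), left 2 to (3,2), down 1 to (4,2), left 1 to (4,1), up 3 to (1,1), right 2 to (1,3) — 15 moves in all.
Check: all required cells visited; 15 ≤ 15 moves.

(2,3) (2,4) (2,5) (3,5) (4,5) (4,4) (3,4) (3,3) (3,2) (4,2) (4,1) (3,1) (2,1) (1,1) (1,2) (1,3)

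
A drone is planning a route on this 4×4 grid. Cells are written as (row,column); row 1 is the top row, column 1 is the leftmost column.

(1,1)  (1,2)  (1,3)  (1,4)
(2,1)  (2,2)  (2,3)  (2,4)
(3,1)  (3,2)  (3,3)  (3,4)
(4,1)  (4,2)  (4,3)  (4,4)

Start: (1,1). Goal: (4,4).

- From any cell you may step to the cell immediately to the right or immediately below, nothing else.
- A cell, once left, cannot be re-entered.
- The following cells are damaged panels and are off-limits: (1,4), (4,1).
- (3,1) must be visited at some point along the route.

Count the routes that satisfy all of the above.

3

A right/down-only route from (1,1) to (4,4) makes exactly 3 down-moves and 3 right-moves in some order.
With no other constraints that would be C(6,3) = 20 routes.
Split at (3,1) and multiply the segment counts (each segment already excludes blocked cells): (1,1)→(3,1): 1; (3,1)→(4,4): 3; product = 3.
That gives 3 routes.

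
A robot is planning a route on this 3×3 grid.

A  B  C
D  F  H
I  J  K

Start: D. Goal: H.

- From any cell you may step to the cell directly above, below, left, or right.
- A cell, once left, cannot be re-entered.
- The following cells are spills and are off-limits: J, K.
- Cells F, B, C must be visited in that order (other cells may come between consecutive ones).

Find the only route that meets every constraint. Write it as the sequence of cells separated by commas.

D, F, B, C, H

The waypoints must appear in the order F, B, C, with no cell reused.
Route from D: right to F, up to B, right to C, down to H — 4 moves in all.
Check: order respected (F at step 1, B at step 2, C at step 3).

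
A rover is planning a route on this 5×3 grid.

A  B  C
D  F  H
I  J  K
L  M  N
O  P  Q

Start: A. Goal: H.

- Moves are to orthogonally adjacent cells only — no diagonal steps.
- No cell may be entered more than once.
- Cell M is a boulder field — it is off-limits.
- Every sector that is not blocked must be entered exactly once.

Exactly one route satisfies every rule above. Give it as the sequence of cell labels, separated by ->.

Need to visit all 14 open cells exactly once, starting at A and ending at H.
Route from A: 4× down (reaching O), 2× right (reaching Q), 2× up (reaching K), left to J, 2× up (reaching B), right to C, down to H — 13 moves in all.
Check: all 14 open cells covered.

A -> D -> I -> L -> O -> P -> Q -> N -> K -> J -> F -> B -> C -> H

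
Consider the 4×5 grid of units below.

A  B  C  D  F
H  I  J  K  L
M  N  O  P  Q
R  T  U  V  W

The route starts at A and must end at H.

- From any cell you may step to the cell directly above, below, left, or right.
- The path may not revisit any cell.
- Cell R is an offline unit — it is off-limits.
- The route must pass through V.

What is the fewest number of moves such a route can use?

11

Any route passes through V somewhere between A and H. Summing Manhattan distances along the two legs (A → V → H) gives a lower bound of 6 + 5 = 11 moves.
A route of 11 moves achieves this: A → B → I → J → O → P → V → U → T → N → M → H.
Since 11 matches the lower bound, it is optimal.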